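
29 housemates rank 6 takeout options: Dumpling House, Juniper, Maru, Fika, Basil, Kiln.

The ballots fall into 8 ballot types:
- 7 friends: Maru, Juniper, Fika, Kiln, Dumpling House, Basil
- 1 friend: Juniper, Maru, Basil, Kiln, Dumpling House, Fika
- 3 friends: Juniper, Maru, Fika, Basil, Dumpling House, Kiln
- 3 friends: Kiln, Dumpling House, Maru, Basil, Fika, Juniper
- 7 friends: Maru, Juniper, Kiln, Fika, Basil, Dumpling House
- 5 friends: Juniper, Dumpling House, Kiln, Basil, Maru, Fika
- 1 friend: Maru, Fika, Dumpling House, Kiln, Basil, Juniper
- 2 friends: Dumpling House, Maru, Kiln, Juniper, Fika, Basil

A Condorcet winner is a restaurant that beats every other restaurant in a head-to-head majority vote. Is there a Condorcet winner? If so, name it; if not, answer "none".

Head-to-head results (29 friends):
Dumpling House vs Juniper: Juniper, 23–6.
Dumpling House–Maru: Maru 19–10.
Dumpling House vs Fika: Fika wins 18–11.
Dumpling House–Basil: Dumpling House 18–11.
Dumpling House–Kiln: Kiln 18–11.
Juniper–Maru: Maru 20–9.
Juniper vs Fika: Juniper, 25–4.
Juniper vs Basil: Juniper, 25–4.
Juniper vs Kiln: Juniper, 23–6.
Maru vs Fika: Maru wins 29–0.
Maru–Basil: Maru 24–5.
Maru–Kiln: Maru 21–8.
Fika vs Basil: Fika, 20–9.
Fika–Kiln: Kiln 18–11.
Basil–Kiln: Kiln 25–4.
Maru defeats every rival head-to-head and is the Condorcet winner.

Maru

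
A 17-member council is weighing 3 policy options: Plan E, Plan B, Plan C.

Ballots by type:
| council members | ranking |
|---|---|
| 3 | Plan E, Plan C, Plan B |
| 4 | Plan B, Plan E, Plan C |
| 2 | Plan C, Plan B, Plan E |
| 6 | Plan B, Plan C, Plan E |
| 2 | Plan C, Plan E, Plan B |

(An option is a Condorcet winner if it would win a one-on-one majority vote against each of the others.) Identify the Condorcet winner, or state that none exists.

Plan B

Check each pair by majority over 17 ballots:
Plan E–Plan B: Plan B 12–5.
Plan E vs Plan C: Plan C, 10–7.
Plan B vs Plan C: Plan B wins 10–7.
Plan B wins every pairwise contest, so Plan B is the Condorcet winner.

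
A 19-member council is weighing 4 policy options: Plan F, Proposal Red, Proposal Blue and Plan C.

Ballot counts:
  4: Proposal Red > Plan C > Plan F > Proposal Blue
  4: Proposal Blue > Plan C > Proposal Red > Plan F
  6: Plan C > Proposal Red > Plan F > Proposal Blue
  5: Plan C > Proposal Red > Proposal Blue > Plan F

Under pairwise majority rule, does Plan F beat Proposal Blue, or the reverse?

Plan F

Ballots ranking Plan F above Proposal Blue: 4 + 6 = 10.
Ballots ranking Proposal Blue above Plan F: 19 − 10 = 9.
Plan F wins the head-to-head 10–9.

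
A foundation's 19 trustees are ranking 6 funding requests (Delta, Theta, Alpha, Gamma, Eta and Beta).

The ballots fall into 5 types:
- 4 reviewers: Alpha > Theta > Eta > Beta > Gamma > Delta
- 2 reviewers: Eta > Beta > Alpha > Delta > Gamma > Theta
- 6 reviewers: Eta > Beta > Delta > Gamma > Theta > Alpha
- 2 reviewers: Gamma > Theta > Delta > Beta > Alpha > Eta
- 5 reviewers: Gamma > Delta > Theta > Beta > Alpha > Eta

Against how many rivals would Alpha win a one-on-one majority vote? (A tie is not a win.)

1

Alpha against each rival (19 reviewers):
Alpha vs Delta: Delta wins 13–6.
Alpha vs Theta: Theta, 13–6.
Alpha vs Gamma: 6 to 13, Gamma.
Alpha vs Eta: Alpha, 11–8.
Alpha vs Beta: Beta, 15–4.
Alpha beats Eta; loses to Delta, Theta, Gamma, Beta — 1 pairwise win.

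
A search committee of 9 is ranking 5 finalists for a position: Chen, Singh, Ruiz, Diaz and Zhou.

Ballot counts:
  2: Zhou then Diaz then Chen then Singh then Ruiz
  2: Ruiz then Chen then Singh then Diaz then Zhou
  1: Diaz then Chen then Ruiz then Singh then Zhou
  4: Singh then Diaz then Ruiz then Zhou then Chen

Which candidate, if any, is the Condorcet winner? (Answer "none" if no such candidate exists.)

none

Check each pair by majority over 9 ballots:
Chen vs Singh: 2+2+1 = 5 for Chen, 4 for Singh — Chen by 5–4.
Chen vs Ruiz: 3 to 6, Ruiz.
Chen vs Diaz: 2 to 7, Diaz.
Chen vs Zhou: Chen is ranked higher on 2+1 = 3 ballots, Zhou on 6. Zhou wins 6–3.
Singh vs Ruiz: Singh is ranked higher on 2+4 = 6 ballots, Ruiz on 3. Singh wins 6–3.
Singh vs Diaz: 2+4 = 6 for Singh, 3 for Diaz — Singh by 6–3.
Singh vs Zhou: Singh is ranked higher on 2+1+4 = 7 ballots, Zhou on 2. Singh wins 7–2.
Ruiz vs Diaz: Ruiz preferred on 2 ballots; Diaz wins 7–2.
Ruiz vs Zhou: 7 to 2, Ruiz.
Diaz vs Zhou: 7 to 2, Diaz.
Every candidate loses at least once (Chen loses to Ruiz; Singh loses to Chen; Ruiz loses to Singh; Diaz loses to Singh; Zhou loses to Singh). The majority relation contains the cycle Chen beats Singh beats Ruiz beats Chen, so there is no Condorcet winner.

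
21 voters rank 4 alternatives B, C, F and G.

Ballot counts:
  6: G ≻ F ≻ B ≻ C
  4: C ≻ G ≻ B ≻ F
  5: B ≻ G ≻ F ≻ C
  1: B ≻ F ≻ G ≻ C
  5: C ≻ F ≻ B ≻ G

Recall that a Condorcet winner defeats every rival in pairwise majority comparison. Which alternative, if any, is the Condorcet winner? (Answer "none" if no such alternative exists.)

none

Check each pair by majority over 21 ballots:
B vs C: B is ranked higher on 6+5+1 = 12 ballots, C on 9. B wins 12–9.
B vs F: 4+5+1 = 10 for B, 11 for F — F by 11–10.
B vs G: B preferred on 5+1+5 = 11 ballots; B wins 11–10.
C vs F: C is ranked higher on 4+5 = 9 ballots, F on 12. F wins 12–9.
C vs G: C is ranked higher on 4+5 = 9 ballots, G on 12. G wins 12–9.
F vs G: 6 to 15, G.
Every alternative loses at least once (B loses to F; C loses to B; F loses to G; G loses to B). The majority relation contains the cycle B → G → F → B, so there is no Condorcet winner.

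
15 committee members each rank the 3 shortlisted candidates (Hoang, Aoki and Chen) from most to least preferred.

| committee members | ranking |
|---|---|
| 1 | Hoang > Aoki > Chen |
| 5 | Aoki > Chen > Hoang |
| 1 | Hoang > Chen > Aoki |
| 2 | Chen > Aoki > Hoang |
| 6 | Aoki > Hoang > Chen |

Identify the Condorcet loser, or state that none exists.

Chen

Head-to-head results (15 committee members):
Hoang vs Aoki: Hoang is ranked higher on 1+1 = 2 ballots, Aoki on 13. Aoki wins 13–2.
Hoang vs Chen: Hoang wins 8–7.
Aoki–Chen: Aoki 12–3.
Only Chen has no wins; Chen is the Condorcet loser.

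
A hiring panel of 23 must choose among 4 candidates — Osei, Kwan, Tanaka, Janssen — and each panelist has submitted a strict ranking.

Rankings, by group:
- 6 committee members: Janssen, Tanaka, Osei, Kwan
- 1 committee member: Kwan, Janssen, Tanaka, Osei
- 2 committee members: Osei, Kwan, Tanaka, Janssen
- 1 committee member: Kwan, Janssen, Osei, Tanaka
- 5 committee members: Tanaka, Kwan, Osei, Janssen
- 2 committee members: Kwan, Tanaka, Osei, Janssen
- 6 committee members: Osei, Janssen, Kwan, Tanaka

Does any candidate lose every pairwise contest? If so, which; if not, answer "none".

none

Pairwise majorities:
Osei vs Kwan: Osei preferred on 6+2+6 = 14 ballots; Osei wins 14–9.
Osei vs Tanaka: Tanaka, 14–9.
Osei–Janssen: Osei 15–8.
Kwan–Tanaka: Kwan 12–11.
Kwan–Janssen: Janssen 12–11.
Tanaka vs Janssen: Tanaka preferred on 2+5+2 = 9 ballots; Janssen wins 14–9.
Each candidate has at least one pairwise win (Osei beats Kwan; Kwan beats Tanaka; Tanaka beats Osei; Janssen beats Kwan) — no Condorcet loser.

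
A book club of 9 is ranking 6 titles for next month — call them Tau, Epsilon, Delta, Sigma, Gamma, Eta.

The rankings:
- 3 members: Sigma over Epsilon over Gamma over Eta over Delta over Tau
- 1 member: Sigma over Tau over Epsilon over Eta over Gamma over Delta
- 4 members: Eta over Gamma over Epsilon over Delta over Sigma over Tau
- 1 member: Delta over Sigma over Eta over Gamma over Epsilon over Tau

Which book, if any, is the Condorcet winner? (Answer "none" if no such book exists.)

Check each pair by majority over 9 ballots:
Tau vs Epsilon: 1 to 8, Epsilon.
Tau vs Delta: Tau preferred on 1 ballot; Delta wins 8–1.
Tau vs Sigma: Sigma wins 9–0.
Tau vs Gamma: Gamma wins 8–1.
Tau vs Eta: Eta wins 8–1.
Epsilon vs Delta: Epsilon wins 8–1.
Epsilon vs Sigma: Epsilon is ranked higher on 4 ballots, Sigma on 5. Sigma wins 5–4.
Epsilon vs Gamma: 3+1 = 4 for Epsilon, 5 for Gamma — Gamma by 5–4.
Epsilon vs Eta: Epsilon preferred on 3+1 = 4 ballots; Eta wins 5–4.
Delta–Sigma: Delta 5–4.
Delta–Gamma: Gamma 8–1.
Delta vs Eta: Delta is ranked higher on 1 ballot, Eta on 8. Eta wins 8–1.
Sigma vs Gamma: Sigma preferred on 3+1+1 = 5 ballots; Sigma wins 5–4.
Sigma–Eta: Sigma 5–4.
Gamma–Eta: Eta 6–3.
Every book loses at least once (Tau loses to Epsilon; Epsilon loses to Sigma; Delta loses to Epsilon; Sigma loses to Delta; Gamma loses to Sigma; Eta loses to Sigma). The majority relation contains the cycle Epsilon beats Delta beats Sigma beats Epsilon, so there is no Condorcet winner.

none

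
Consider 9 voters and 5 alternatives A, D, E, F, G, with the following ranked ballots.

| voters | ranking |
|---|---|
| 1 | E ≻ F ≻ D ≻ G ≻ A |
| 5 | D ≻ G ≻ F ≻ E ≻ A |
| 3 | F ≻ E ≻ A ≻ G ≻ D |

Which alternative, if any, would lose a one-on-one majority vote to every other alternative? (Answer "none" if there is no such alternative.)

A

Pairwise majorities:
A vs D: D, 6–3.
A vs E: E, 9–0.
A vs F: 0 to 9, F.
A vs G: G, 6–3.
D vs E: D preferred on 5 ballots; D wins 5–4.
D vs F: D wins 5–4.
D vs G: 1+5 = 6 for D, 3 for G — D by 6–3.
E vs F: 1 to 8, F.
E vs G: 4 to 5, G.
F vs G: 4 to 5, G.
A is beaten in every head-to-head and is the Condorcet loser.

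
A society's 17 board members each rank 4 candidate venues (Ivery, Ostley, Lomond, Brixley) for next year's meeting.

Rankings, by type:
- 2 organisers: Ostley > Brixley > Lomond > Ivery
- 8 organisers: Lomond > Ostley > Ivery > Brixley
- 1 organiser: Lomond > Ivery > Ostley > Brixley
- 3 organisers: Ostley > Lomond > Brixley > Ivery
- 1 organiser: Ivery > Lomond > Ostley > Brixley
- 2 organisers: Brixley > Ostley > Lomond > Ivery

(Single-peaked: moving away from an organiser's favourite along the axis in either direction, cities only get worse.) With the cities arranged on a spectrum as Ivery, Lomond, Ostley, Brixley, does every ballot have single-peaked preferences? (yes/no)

yes

Axis positions: Ivery=1, Lomond=2, Ostley=3, Brixley=4.
Type 1 (peak Ostley at position 3): ranking walks positions 3-4-2-1, expanding outward from the peak — single-peaked.
Type 2 (peak Lomond at position 2): ranking walks positions 2-3-1-4, expanding outward from the peak — single-peaked.
Type 3 (peak Lomond at position 2): ranking walks positions 2-1-3-4, expanding outward from the peak — single-peaked.
Type 4 (peak Ostley at position 3): ranking walks positions 3-2-4-1, expanding outward from the peak — single-peaked.
Type 5 (peak Ivery at position 1): ranking walks positions 1-2-3-4, expanding outward from the peak — single-peaked.
Type 6 (peak Brixley at position 4): ranking walks positions 4-3-2-1, expanding outward from the peak — single-peaked.
Every ranking is single-peaked on this axis.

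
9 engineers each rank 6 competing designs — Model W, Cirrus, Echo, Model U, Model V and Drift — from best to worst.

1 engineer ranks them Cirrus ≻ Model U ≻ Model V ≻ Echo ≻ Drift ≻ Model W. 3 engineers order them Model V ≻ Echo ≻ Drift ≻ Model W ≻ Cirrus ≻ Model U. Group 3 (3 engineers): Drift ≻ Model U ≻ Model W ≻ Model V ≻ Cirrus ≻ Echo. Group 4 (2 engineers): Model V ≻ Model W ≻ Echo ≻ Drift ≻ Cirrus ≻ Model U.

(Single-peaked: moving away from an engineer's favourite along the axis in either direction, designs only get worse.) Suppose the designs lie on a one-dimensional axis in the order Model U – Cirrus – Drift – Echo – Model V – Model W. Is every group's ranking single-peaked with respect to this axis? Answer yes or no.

no

Axis positions: Model U=1, Cirrus=2, Drift=3, Echo=4, Model V=5, Model W=6.
Group 1: ranking walks positions 2-1-5-4-3-6; Model V is ranked above Drift even though Drift lies between Model V and the peak Cirrus on the axis — preferences dip and rise again. Not single-peaked.
Group 2 (peak Model V at position 5): ranking walks positions 5-4-3-6-2-1, expanding outward from the peak — single-peaked.
Group 3: ranking walks positions 3-1-6-5-2-4; Model U is ranked above Cirrus even though Cirrus lies between Model U and the peak Drift on the axis — preferences dip and rise again. Not single-peaked.
Group 4 (peak Model V at position 5): ranking walks positions 5-6-4-3-2-1, expanding outward from the peak — single-peaked.
Group 1 violates single-peakedness, so the profile is not single-peaked on this axis.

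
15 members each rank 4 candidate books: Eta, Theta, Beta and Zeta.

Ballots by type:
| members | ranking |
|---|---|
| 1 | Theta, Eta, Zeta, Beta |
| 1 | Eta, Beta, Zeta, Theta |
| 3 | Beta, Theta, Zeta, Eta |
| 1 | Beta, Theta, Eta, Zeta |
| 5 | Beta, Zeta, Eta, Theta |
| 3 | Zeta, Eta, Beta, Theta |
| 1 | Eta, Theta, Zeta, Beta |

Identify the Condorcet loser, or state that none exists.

Theta

Head-to-head results (15 members):
Eta vs Theta: 1+5+3+1 = 10 for Eta, 5 for Theta — Eta by 10–5.
Eta–Beta: Beta 9–6.
Eta vs Zeta: Zeta, 11–4.
Theta–Beta: Beta 13–2.
Theta vs Zeta: 6 to 9, Zeta.
Beta vs Zeta: Beta preferred on 1+3+1+5 = 10 ballots; Beta wins 10–5.
Theta is beaten in every head-to-head and is the Condorcet loser.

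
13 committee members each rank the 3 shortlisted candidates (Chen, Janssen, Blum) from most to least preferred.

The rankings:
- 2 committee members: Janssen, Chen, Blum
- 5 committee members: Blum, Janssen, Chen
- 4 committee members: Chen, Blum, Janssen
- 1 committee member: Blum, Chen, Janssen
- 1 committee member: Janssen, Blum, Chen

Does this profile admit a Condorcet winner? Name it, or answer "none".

Pairwise majorities:
Chen–Janssen: Janssen 8–5.
Chen vs Blum: Blum wins 7–6.
Janssen vs Blum: Blum, 10–3.
Blum wins every pairwise contest, so Blum is the Condorcet winner.

Blum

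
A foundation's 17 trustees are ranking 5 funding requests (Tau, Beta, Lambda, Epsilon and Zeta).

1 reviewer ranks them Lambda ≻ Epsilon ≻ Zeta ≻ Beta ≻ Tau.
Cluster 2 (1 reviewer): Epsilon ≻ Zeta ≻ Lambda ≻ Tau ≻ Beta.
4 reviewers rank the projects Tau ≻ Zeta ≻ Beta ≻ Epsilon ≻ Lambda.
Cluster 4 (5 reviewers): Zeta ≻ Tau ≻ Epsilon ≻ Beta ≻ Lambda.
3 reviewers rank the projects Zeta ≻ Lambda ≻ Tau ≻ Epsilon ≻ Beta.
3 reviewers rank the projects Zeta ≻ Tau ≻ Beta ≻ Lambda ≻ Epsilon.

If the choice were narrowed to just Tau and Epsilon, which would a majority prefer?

Tau

Ballots ranking Tau above Epsilon: 4 + 5 + 3 + 3 = 15.
Ballots ranking Epsilon above Tau: 17 − 15 = 2.
Tau wins the head-to-head 15–2.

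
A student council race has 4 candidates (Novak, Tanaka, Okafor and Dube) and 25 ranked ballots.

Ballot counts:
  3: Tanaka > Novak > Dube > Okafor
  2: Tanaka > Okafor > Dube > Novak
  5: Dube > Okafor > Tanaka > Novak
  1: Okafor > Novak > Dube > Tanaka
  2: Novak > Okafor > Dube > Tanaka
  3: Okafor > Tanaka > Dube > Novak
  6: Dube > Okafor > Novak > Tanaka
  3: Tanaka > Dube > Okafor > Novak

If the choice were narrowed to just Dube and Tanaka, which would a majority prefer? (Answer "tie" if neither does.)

Ballots ranking Dube above Tanaka: 5 + 1 + 2 + 6 = 14.
Ballots ranking Tanaka above Dube: 25 − 14 = 11.
Dube wins the head-to-head 14–11.

Dube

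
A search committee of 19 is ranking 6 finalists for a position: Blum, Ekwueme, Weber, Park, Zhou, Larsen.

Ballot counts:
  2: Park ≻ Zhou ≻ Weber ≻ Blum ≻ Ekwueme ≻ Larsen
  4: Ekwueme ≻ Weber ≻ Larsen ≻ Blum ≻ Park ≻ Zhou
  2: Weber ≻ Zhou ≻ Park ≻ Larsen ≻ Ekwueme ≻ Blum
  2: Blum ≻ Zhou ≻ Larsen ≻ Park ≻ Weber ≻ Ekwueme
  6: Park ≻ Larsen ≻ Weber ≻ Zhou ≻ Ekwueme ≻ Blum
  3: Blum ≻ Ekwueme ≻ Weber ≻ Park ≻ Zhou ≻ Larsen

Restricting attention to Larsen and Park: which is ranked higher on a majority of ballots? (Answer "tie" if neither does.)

Ballots ranking Larsen above Park: 4 + 2 = 6.
Ballots ranking Park above Larsen: 19 − 6 = 13.
Park wins the head-to-head 13–6.

Park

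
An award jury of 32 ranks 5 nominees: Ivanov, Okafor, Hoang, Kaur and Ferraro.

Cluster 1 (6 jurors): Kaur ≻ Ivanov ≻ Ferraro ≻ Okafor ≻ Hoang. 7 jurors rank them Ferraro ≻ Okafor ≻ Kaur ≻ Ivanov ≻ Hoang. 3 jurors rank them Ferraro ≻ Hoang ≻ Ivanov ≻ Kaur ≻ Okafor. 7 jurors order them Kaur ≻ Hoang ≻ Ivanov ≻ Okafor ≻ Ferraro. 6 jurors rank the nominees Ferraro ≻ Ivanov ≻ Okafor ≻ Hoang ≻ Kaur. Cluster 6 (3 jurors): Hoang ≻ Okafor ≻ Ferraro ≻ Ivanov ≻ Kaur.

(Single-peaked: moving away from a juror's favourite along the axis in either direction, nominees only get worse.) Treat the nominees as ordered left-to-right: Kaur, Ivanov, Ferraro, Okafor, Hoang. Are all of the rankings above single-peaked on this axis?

no

Axis positions: Kaur=1, Ivanov=2, Ferraro=3, Okafor=4, Hoang=5.
Cluster 1 (peak Kaur at position 1): ranking walks positions 1-2-3-4-5, expanding outward from the peak — single-peaked.
Cluster 2: ranking walks positions 3-4-1-2-5; Kaur is ranked above Ivanov even though Ivanov lies between Kaur and the peak Ferraro on the axis — preferences dip and rise again. Not single-peaked.
Cluster 3: ranking walks positions 3-5-2-1-4; Hoang is ranked above Okafor even though Okafor lies between Hoang and the peak Ferraro on the axis — preferences dip and rise again. Not single-peaked.
Cluster 4: ranking walks positions 1-5-2-4-3; Hoang is ranked above Ivanov even though Ivanov lies between Hoang and the peak Kaur on the axis — preferences dip and rise again. Not single-peaked.
Cluster 5 (peak Ferraro at position 3): ranking walks positions 3-2-4-5-1, expanding outward from the peak — single-peaked.
Cluster 6 (peak Hoang at position 5): ranking walks positions 5-4-3-2-1, expanding outward from the peak — single-peaked.
Cluster 2 violates single-peakedness, so the profile is not single-peaked on this axis.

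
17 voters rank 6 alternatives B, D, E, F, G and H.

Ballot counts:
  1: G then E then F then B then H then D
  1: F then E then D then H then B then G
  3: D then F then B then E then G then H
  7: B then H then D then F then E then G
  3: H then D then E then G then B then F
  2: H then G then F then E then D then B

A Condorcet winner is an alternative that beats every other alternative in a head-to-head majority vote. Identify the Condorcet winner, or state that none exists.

none

Pairwise majorities:
B vs D: B preferred on 1+7 = 8 ballots; D wins 9–8.
B vs E: B is ranked higher on 3+7 = 10 ballots, E on 7. B wins 10–7.
B vs F: B preferred on 7+3 = 10 ballots; B wins 10–7.
B–G: B 11–6.
B vs H: B preferred on 1+3+7 = 11 ballots; B wins 11–6.
D vs E: D, 13–4.
D vs F: D wins 13–4.
D vs G: 14 to 3, D.
D–H: H 13–4.
E vs F: E preferred on 1+3 = 4 ballots; F wins 13–4.
E vs G: 14 to 3, E.
E vs H: H wins 12–5.
F vs G: 1+3+7 = 11 for F, 6 for G — F by 11–6.
F vs H: H, 12–5.
G vs H: G is ranked higher on 1+3 = 4 ballots, H on 13. H wins 13–4.
Every alternative loses at least once (B loses to D; D loses to H; E loses to B; F loses to B; G loses to B; H loses to B). The majority relation contains the cycle B > H > D > B, so there is no Condorcet winner.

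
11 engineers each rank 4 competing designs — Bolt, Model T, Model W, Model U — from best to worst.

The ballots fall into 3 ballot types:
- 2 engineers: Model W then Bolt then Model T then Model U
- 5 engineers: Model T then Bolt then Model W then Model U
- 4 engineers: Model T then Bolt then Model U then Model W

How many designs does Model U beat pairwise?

0

Model U against each rival (11 engineers):
Model U–Bolt: Bolt 11–0.
Model U vs Model T: 0 for Model U, 11 for Model T — Model T by 11–0.
Model U vs Model W: Model W, 7–4.
Model U beats no one; loses to Bolt, Model T, Model W — 0 pairwise wins.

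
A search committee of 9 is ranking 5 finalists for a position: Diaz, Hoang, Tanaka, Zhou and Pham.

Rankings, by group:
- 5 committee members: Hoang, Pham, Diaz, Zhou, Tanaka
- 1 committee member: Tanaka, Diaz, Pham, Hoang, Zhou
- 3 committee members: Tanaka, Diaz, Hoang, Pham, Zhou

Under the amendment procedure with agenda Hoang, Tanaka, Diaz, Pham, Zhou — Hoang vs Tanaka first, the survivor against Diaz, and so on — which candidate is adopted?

Round 1: Hoang vs Tanaka — 5–4, Hoang advances.
Round 2: Hoang vs Diaz — 5–4, Hoang advances.
Round 3: Hoang vs Pham — 8–1, Hoang advances.
Round 4: Hoang vs Zhou — 9–0, Hoang advances.
The agenda winner is Hoang.

Hoang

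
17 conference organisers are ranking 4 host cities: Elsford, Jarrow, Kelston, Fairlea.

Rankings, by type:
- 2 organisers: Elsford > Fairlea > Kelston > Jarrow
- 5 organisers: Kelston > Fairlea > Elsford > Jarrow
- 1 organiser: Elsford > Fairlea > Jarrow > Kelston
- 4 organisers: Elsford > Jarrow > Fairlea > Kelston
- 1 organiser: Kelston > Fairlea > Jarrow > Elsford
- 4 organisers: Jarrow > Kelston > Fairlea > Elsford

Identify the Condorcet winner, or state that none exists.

none

Head-to-head results (17 organisers):
Elsford vs Jarrow: 12 to 5, Elsford.
Elsford vs Kelston: Elsford is ranked higher on 2+1+4 = 7 ballots, Kelston on 10. Kelston wins 10–7.
Elsford vs Fairlea: Elsford is ranked higher on 2+1+4 = 7 ballots, Fairlea on 10. Fairlea wins 10–7.
Jarrow vs Kelston: Jarrow preferred on 1+4+4 = 9 ballots; Jarrow wins 9–8.
Jarrow vs Fairlea: Jarrow preferred on 4+4 = 8 ballots; Fairlea wins 9–8.
Kelston vs Fairlea: 10 to 7, Kelston.
No city is unbeaten: Elsford loses to Kelston; Jarrow loses to Elsford; Kelston loses to Jarrow; Fairlea loses to Kelston. In particular Elsford beats Jarrow beats Kelston beats Elsford is a majority cycle — no Condorcet winner exists.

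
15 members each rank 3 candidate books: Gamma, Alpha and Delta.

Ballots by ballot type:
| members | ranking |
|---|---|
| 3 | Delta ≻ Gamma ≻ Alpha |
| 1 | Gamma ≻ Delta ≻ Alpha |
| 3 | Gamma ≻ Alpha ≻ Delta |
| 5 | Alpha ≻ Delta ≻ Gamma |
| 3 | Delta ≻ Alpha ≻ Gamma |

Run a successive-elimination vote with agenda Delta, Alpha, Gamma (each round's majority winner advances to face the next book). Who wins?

Alpha

Round 1: Delta vs Alpha — 7–8, Alpha advances.
Round 2: Alpha vs Gamma — 8–7, Alpha advances.
The agenda winner is Alpha.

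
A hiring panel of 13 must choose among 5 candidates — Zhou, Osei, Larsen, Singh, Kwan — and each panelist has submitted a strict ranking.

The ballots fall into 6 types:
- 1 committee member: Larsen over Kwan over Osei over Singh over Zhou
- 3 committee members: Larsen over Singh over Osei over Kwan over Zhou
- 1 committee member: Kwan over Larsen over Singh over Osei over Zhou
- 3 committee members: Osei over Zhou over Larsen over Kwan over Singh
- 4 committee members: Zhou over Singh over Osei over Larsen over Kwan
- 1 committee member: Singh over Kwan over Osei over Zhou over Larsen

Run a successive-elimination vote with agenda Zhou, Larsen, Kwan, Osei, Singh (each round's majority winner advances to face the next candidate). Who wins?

Singh

Round 1: Zhou vs Larsen — 8–5, Zhou advances.
Round 2: Zhou vs Kwan — 7–6, Zhou advances.
Round 3: Zhou vs Osei — 4–9, Osei advances.
Round 4: Osei vs Singh — 4–9, Singh advances.
Singh survives the agenda.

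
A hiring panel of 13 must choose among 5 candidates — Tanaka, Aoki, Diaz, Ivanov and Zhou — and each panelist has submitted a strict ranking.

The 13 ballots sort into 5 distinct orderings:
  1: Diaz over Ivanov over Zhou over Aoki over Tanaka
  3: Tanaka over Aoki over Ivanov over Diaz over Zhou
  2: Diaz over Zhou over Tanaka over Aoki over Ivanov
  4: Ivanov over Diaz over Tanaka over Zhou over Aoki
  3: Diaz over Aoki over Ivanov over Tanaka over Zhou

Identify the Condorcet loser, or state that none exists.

Head-to-head results (13 committee members):
Tanaka–Aoki: Tanaka 9–4.
Tanaka vs Diaz: Tanaka preferred on 3 ballots; Diaz wins 10–3.
Tanaka vs Ivanov: 5 to 8, Ivanov.
Tanaka vs Zhou: Tanaka wins 10–3.
Aoki–Diaz: Diaz 10–3.
Aoki vs Ivanov: Aoki wins 8–5.
Aoki vs Zhou: Aoki is ranked higher on 3+3 = 6 ballots, Zhou on 7. Zhou wins 7–6.
Diaz vs Ivanov: 1+2+3 = 6 for Diaz, 7 for Ivanov — Ivanov by 7–6.
Diaz vs Zhou: Diaz is ranked higher on 1+3+2+4+3 = 13 ballots, Zhou on 0. Diaz wins 13–0.
Ivanov vs Zhou: Ivanov, 11–2.
No candidate is winless: Tanaka beats Aoki; Aoki beats Ivanov; Diaz beats Tanaka; Ivanov beats Tanaka; Zhou beats Aoki. There is no Condorcet loser.

none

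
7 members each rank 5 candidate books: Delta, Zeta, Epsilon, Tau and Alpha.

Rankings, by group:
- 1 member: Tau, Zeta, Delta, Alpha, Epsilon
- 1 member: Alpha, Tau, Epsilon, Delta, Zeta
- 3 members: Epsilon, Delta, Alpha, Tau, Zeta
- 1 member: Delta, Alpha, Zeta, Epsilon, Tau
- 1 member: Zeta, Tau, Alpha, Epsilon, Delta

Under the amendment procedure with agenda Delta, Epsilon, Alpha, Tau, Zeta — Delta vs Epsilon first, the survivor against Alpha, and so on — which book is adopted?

Alpha

Round 1: Delta vs Epsilon — 2–5, Epsilon advances.
Round 2: Epsilon vs Alpha — 3–4, Alpha advances.
Round 3: Alpha vs Tau — 5–2, Alpha advances.
Round 4: Alpha vs Zeta — 5–2, Alpha advances.
The agenda winner is Alpha.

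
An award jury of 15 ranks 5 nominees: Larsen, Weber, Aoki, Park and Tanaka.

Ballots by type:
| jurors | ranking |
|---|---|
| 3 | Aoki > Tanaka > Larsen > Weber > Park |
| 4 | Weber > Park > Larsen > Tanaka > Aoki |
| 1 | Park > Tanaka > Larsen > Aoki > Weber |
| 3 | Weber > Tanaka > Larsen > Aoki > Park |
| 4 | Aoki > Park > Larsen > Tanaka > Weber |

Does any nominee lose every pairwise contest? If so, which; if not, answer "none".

none

Head-to-head results (15 jurors):
Larsen–Weber: Larsen 8–7.
Larsen vs Aoki: Larsen is ranked higher on 4+1+3 = 8 ballots, Aoki on 7. Larsen wins 8–7.
Larsen vs Park: Park wins 9–6.
Larsen vs Tanaka: 4+4 = 8 for Larsen, 7 for Tanaka — Larsen by 8–7.
Weber vs Aoki: Weber is ranked higher on 4+3 = 7 ballots, Aoki on 8. Aoki wins 8–7.
Weber vs Park: Weber, 10–5.
Weber–Tanaka: Tanaka 8–7.
Aoki vs Park: Aoki preferred on 3+3+4 = 10 ballots; Aoki wins 10–5.
Aoki vs Tanaka: Tanaka, 8–7.
Park vs Tanaka: 9 to 6, Park.
Each nominee has at least one pairwise win (Larsen beats Weber; Weber beats Park; Aoki beats Weber; Park beats Larsen; Tanaka beats Weber) — no Condorcet loser.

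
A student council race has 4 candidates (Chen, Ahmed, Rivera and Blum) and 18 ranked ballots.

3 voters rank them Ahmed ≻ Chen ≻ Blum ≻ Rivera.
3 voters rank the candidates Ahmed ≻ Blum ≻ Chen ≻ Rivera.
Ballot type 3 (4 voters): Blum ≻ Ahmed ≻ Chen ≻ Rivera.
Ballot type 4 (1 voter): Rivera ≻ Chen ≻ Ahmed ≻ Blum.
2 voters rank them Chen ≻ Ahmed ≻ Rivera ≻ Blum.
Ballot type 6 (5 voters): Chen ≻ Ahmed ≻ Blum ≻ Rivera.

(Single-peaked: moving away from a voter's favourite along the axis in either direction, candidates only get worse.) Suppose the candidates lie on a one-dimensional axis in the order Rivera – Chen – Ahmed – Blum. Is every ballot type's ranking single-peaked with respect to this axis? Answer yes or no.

yes

Axis positions: Rivera=1, Chen=2, Ahmed=3, Blum=4.
Ballot type 1 (peak Ahmed at position 3): ranking walks positions 3-2-4-1, expanding outward from the peak — single-peaked.
Ballot type 2 (peak Ahmed at position 3): ranking walks positions 3-4-2-1, expanding outward from the peak — single-peaked.
Ballot type 3 (peak Blum at position 4): ranking walks positions 4-3-2-1, expanding outward from the peak — single-peaked.
Ballot type 4 (peak Rivera at position 1): ranking walks positions 1-2-3-4, expanding outward from the peak — single-peaked.
Ballot type 5 (peak Chen at position 2): ranking walks positions 2-3-1-4, expanding outward from the peak — single-peaked.
Ballot type 6 (peak Chen at position 2): ranking walks positions 2-3-4-1, expanding outward from the peak — single-peaked.
Every ranking is single-peaked on this axis.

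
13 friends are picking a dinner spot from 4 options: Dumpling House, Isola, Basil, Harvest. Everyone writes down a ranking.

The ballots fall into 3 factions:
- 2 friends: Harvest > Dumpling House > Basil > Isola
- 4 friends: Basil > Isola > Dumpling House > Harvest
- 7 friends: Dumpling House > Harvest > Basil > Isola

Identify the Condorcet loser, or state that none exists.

Head-to-head results (13 friends):
Dumpling House–Isola: Dumpling House 9–4.
Dumpling House–Basil: Dumpling House 9–4.
Dumpling House vs Harvest: 11 to 2, Dumpling House.
Isola vs Basil: Basil wins 13–0.
Isola vs Harvest: Harvest, 9–4.
Basil vs Harvest: 4 for Basil, 9 for Harvest — Harvest by 9–4.
Only Isola has no wins; Isola is the Condorcet loser.

Isola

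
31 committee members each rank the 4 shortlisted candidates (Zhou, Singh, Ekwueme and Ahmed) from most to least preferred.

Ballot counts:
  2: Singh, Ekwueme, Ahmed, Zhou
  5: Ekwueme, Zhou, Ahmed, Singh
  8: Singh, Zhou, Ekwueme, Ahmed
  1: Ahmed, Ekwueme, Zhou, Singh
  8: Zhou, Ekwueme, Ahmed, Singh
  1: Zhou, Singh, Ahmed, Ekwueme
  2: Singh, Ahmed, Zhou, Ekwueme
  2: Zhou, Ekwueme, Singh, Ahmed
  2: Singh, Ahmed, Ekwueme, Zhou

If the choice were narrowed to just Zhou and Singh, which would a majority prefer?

Zhou

Ballots ranking Zhou above Singh: 5 + 1 + 8 + 1 + 2 = 17.
Ballots ranking Singh above Zhou: 31 − 17 = 14.
Zhou wins the head-to-head 17–14.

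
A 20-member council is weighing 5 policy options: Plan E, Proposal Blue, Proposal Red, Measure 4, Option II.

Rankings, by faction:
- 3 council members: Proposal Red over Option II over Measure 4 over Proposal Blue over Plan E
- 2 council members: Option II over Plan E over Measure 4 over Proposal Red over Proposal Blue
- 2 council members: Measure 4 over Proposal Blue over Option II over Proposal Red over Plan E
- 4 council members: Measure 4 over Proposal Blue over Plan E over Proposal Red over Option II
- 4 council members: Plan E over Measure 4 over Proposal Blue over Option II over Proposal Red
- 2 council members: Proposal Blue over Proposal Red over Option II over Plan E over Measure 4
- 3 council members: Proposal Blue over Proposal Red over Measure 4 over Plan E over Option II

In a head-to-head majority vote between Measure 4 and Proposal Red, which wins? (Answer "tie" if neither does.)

Measure 4

Ballots ranking Measure 4 above Proposal Red: 2 + 2 + 4 + 4 = 12.
Ballots ranking Proposal Red above Measure 4: 20 − 12 = 8.
Measure 4 wins the head-to-head 12–8.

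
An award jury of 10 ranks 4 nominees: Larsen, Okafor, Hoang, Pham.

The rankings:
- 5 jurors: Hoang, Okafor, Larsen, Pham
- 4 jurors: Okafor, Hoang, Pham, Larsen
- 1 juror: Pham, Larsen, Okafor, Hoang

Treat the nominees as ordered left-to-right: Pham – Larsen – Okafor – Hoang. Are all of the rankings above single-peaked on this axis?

no

Axis positions: Pham=1, Larsen=2, Okafor=3, Hoang=4.
Ballot type 1 (peak Hoang at position 4): ranking walks positions 4-3-2-1, expanding outward from the peak — single-peaked.
Ballot type 2: ranking walks positions 3-4-1-2; Pham is ranked above Larsen even though Larsen lies between Pham and the peak Okafor on the axis — preferences dip and rise again. Not single-peaked.
Ballot type 3 (peak Pham at position 1): ranking walks positions 1-2-3-4, expanding outward from the peak — single-peaked.
Ballot type 2 violates single-peakedness, so the profile is not single-peaked on this axis.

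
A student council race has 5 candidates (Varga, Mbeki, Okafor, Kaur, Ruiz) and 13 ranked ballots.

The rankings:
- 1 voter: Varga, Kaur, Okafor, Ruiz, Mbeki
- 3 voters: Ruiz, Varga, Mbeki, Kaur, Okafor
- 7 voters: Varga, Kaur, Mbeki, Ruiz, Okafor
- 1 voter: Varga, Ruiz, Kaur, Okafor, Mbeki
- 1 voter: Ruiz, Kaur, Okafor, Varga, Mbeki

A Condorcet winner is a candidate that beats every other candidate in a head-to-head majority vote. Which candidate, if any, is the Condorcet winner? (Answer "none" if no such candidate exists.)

Head-to-head results (13 voters):
Varga vs Mbeki: 1+3+7+1+1 = 13 for Varga, 0 for Mbeki — Varga by 13–0.
Varga vs Okafor: 12 to 1, Varga.
Varga vs Kaur: 1+3+7+1 = 12 for Varga, 1 for Kaur — Varga by 12–1.
Varga vs Ruiz: Varga wins 9–4.
Mbeki vs Okafor: 3+7 = 10 for Mbeki, 3 for Okafor — Mbeki by 10–3.
Mbeki vs Kaur: 3 for Mbeki, 10 for Kaur — Kaur by 10–3.
Mbeki vs Ruiz: 7 for Mbeki, 6 for Ruiz — Mbeki by 7–6.
Okafor vs Kaur: Kaur, 13–0.
Okafor vs Ruiz: 1 for Okafor, 12 for Ruiz — Ruiz by 12–1.
Kaur vs Ruiz: Kaur wins 8–5.
Varga wins every pairwise contest, so Varga is the Condorcet winner.

Varga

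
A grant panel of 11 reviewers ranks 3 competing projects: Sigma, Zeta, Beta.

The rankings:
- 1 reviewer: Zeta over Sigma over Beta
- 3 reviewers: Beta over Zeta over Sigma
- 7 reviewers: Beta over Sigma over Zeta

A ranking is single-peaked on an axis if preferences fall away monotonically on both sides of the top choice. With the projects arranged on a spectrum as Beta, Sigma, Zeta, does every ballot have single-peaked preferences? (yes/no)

Axis positions: Beta=1, Sigma=2, Zeta=3.
Group 1 (peak Zeta at position 3): ranking walks positions 3-2-1, expanding outward from the peak — single-peaked.
Group 2: ranking walks positions 1-3-2; Zeta is ranked above Sigma even though Sigma lies between Zeta and the peak Beta on the axis — preferences dip and rise again. Not single-peaked.
Group 3 (peak Beta at position 1): ranking walks positions 1-2-3, expanding outward from the peak — single-peaked.
Group 2 violates single-peakedness, so the profile is not single-peaked on this axis.

no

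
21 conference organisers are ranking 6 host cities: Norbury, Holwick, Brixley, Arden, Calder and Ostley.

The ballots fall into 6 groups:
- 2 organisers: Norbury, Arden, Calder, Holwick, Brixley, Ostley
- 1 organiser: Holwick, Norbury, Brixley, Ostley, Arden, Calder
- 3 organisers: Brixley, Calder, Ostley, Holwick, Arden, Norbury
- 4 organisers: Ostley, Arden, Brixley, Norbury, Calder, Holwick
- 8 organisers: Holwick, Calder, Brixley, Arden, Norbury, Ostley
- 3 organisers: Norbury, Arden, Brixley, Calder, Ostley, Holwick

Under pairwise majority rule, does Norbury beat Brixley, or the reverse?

Ballots ranking Norbury above Brixley: 2 + 1 + 3 = 6.
Ballots ranking Brixley above Norbury: 21 − 6 = 15.
Brixley wins the head-to-head 15–6.

Brixley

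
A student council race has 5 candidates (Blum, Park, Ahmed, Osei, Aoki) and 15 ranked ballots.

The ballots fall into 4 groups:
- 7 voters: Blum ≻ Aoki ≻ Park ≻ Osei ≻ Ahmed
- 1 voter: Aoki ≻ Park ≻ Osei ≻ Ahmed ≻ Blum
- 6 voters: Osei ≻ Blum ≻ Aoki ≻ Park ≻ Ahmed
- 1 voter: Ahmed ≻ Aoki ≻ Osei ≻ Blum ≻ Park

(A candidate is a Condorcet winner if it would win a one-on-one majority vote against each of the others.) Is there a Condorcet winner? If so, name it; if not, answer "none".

none

Pairwise majorities:
Blum vs Park: Blum is ranked higher on 7+6+1 = 14 ballots, Park on 1. Blum wins 14–1.
Blum vs Ahmed: Blum is ranked higher on 7+6 = 13 ballots, Ahmed on 2. Blum wins 13–2.
Blum vs Osei: Blum is ranked higher on 7 ballots, Osei on 8. Osei wins 8–7.
Blum vs Aoki: Blum is ranked higher on 7+6 = 13 ballots, Aoki on 2. Blum wins 13–2.
Park vs Ahmed: Park preferred on 7+1+6 = 14 ballots; Park wins 14–1.
Park vs Osei: Park is ranked higher on 7+1 = 8 ballots, Osei on 7. Park wins 8–7.
Park vs Aoki: 0 for Park, 15 for Aoki — Aoki by 15–0.
Ahmed vs Osei: 1 to 14, Osei.
Ahmed vs Aoki: 1 for Ahmed, 14 for Aoki — Aoki by 14–1.
Osei vs Aoki: Osei is ranked higher on 6 ballots, Aoki on 9. Aoki wins 9–6.
Each candidate drops at least one matchup (Blum loses to Osei; Park loses to Blum; Ahmed loses to Blum; Osei loses to Park; Aoki loses to Blum); the cycle Blum > Park > Osei > Blum rules out a Condorcet winner.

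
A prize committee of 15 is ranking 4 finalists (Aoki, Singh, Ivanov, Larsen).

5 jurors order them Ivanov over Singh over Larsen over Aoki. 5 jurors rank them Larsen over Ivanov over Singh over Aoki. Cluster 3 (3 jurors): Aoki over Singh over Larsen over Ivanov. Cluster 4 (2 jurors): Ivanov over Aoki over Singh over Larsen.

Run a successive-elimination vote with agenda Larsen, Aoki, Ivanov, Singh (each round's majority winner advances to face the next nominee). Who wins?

Singh

Round 1: Larsen vs Aoki — 10–5, Larsen advances.
Round 2: Larsen vs Ivanov — 8–7, Larsen advances.
Round 3: Larsen vs Singh — 5–10, Singh advances.
The agenda winner is Singh.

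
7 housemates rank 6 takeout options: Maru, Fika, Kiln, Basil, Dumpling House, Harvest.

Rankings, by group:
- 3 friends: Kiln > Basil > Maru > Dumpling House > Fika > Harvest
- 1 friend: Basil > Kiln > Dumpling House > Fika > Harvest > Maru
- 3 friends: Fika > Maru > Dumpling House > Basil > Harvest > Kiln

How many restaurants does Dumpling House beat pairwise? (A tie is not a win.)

Dumpling House against each rival (7 friends):
Dumpling House–Maru: Maru 6–1.
Dumpling House vs Fika: Dumpling House wins 4–3.
Dumpling House vs Kiln: 3 for Dumpling House, 4 for Kiln — Kiln by 4–3.
Dumpling House–Basil: Basil 4–3.
Dumpling House vs Harvest: 7 to 0, Dumpling House.
Dumpling House beats Fika, Harvest; loses to Maru, Kiln, Basil — 2 pairwise wins.

2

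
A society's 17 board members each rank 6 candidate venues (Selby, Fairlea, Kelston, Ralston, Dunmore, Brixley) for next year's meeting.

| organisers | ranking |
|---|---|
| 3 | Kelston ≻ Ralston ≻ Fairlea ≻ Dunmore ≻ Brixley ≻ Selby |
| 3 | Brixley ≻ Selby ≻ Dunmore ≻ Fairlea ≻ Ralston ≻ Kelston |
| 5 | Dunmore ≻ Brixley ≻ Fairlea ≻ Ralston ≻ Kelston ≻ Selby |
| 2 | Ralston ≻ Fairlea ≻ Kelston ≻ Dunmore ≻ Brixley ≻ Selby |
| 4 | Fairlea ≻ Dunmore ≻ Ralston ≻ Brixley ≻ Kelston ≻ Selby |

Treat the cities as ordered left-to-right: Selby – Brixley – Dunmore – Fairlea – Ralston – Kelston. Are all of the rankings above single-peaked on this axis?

Axis positions: Selby=1, Brixley=2, Dunmore=3, Fairlea=4, Ralston=5, Kelston=6.
Ballot type 1 (peak Kelston at position 6): ranking walks positions 6-5-4-3-2-1, expanding outward from the peak — single-peaked.
Ballot type 2 (peak Brixley at position 2): ranking walks positions 2-1-3-4-5-6, expanding outward from the peak — single-peaked.
Ballot type 3 (peak Dunmore at position 3): ranking walks positions 3-2-4-5-6-1, expanding outward from the peak — single-peaked.
Ballot type 4 (peak Ralston at position 5): ranking walks positions 5-4-6-3-2-1, expanding outward from the peak — single-peaked.
Ballot type 5 (peak Fairlea at position 4): ranking walks positions 4-3-5-2-6-1, expanding outward from the peak — single-peaked.
Every ranking is single-peaked on this axis.

yes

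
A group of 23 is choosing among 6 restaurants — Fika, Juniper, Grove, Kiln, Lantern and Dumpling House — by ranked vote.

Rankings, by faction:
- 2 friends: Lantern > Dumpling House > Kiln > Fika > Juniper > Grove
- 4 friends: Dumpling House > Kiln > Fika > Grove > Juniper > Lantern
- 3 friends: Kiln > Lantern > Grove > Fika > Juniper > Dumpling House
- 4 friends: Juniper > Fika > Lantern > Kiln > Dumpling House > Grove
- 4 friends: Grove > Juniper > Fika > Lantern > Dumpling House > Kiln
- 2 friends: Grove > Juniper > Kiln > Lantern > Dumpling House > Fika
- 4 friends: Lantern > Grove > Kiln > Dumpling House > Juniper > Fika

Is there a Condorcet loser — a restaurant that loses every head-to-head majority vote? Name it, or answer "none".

Head-to-head results (23 friends):
Fika vs Juniper: 2+4+3 = 9 for Fika, 14 for Juniper — Juniper by 14–9.
Fika vs Grove: Fika is ranked higher on 2+4+4 = 10 ballots, Grove on 13. Grove wins 13–10.
Fika vs Kiln: 4+4 = 8 for Fika, 15 for Kiln — Kiln by 15–8.
Fika vs Lantern: Fika preferred on 4+4+4 = 12 ballots; Fika wins 12–11.
Fika–Dumpling House: Dumpling House 12–11.
Juniper–Grove: Grove 17–6.
Juniper vs Kiln: Kiln wins 13–10.
Juniper vs Lantern: 14 to 9, Juniper.
Juniper vs Dumpling House: Juniper is ranked higher on 3+4+4+2 = 13 ballots, Dumpling House on 10. Juniper wins 13–10.
Grove vs Kiln: 4+2+4 = 10 for Grove, 13 for Kiln — Kiln by 13–10.
Grove vs Lantern: Grove preferred on 4+4+2 = 10 ballots; Lantern wins 13–10.
Grove–Dumpling House: Grove 13–10.
Kiln–Lantern: Lantern 14–9.
Kiln–Dumpling House: Kiln 13–10.
Lantern–Dumpling House: Lantern 19–4.
No restaurant is winless: Fika beats Lantern; Juniper beats Fika; Grove beats Fika; Kiln beats Fika; Lantern beats Grove; Dumpling House beats Fika. There is no Condorcet loser.

none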